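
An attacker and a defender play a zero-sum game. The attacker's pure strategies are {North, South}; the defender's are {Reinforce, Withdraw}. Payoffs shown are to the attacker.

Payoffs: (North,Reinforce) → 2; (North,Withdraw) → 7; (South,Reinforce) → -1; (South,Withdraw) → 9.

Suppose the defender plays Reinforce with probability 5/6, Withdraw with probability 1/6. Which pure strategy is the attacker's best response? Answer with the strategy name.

North

Expected payoff of North: (5/6)·2 + (1/6)·7 = 17/6.
Expected payoff of South: (5/6)·(-1) + (1/6)·9 = 2/3.
The largest is 17/6, so the attacker's best response is North.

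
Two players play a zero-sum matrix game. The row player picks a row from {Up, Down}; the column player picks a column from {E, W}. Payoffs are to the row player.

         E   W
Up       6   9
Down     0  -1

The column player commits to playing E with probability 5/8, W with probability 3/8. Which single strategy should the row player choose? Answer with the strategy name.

Expected payoff of Up: (5/8)·6 + (3/8)·9 = 57/8.
Expected payoff of Down: (5/8)·0 + (3/8)·(-1) = -3/8.
The largest is 57/8, so the row player's best response is Up.

Up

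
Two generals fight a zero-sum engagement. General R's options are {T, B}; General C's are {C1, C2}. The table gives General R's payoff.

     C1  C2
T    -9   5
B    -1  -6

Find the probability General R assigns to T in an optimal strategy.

5/19

Row minima: T → -9, B → -6; maximin = -6.
Column maxima: C1 → -1, C2 → 5; minimax = -1.
-6 ≠ -1, so there is no saddle point; optimal play is mixed.
Let General R play T with probability p. Expected payoff against C1: (-9)p + (-1)(1−p) = −8p − 1; against C2: 5p + (-6)(1−p) = 11p − 6.
Setting these equal: −8p − 1 = 11p − 6 ⇒ −19p = -5 ⇒ p = 5/19, and the value is (-8)·(5/19) − 1 = -59/19.
For General C: with q = P(C1), equating T's and B's payoffs gives −14q + 5 = 5q − 6 ⇒ q = 11/19.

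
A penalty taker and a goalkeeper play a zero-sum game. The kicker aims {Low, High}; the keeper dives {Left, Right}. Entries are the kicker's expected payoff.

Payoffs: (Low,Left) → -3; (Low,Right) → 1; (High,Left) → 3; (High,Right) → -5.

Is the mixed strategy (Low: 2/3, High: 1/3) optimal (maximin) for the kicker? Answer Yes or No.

Against Left this mix gives (2/3)·(-3) + (1/3)·3 = -1.
Against Right this mix gives (2/3)·1 + (1/3)·(-5) = -1.
All of the keeper's active replies (Left, Right) yield -1, and no column does worse for the kicker. The mix makes the keeper indifferent and guarantees -1, so it is optimal.

Yes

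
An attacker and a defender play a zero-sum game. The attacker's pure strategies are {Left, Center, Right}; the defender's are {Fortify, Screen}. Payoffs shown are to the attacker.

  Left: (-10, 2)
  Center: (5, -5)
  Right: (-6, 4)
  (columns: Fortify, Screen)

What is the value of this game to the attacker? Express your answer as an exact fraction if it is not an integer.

-1/2

Row minima: Left → -10, Center → -5, Right → -6; maximin = -5.
Column maxima: Fortify → 5, Screen → 4; minimax = 4.
-5 ≠ 4, so there is no saddle point; optimal play is mixed.
Left is strictly dominated by Right, so the attacker never plays it.
On the remaining 2×2 (Center, Right vs Fortify, Screen):
Let the attacker play Center with probability p. Expected payoff against Fortify: 5p + (-6)(1−p) = 11p − 6; against Screen: (-5)p + 4(1−p) = −9p + 4.
Setting these equal: 11p − 6 = −9p + 4 ⇒ 20p = 10 ⇒ p = 1/2, and the value is (11)·(1/2) − 6 = -1/2.
For the defender: with q = P(Fortify), equating Center's and Right's payoffs gives 10q − 5 = −10q + 4 ⇒ q = 9/20.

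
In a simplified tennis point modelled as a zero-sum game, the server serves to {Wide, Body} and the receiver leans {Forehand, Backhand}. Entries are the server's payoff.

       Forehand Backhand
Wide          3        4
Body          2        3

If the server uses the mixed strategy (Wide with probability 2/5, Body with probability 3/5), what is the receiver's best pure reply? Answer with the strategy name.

Forehand

If the receiver plays Forehand, the server's expected payoff is (2/5)·3 + (3/5)·2 = 12/5.
If the receiver plays Backhand, the server's expected payoff is (2/5)·4 + (3/5)·3 = 17/5.
The receiver minimizes the server's payoff; the smallest is 12/5, so the best response is Forehand.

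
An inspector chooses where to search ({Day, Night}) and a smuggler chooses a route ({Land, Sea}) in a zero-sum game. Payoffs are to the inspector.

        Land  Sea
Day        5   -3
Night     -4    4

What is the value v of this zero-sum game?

1/2

Row minima: Day → -3, Night → -4; maximin = -3.
Column maxima: Land → 5, Sea → 4; minimax = 4.
-3 ≠ 4, so there is no saddle point; optimal play is mixed.
Let the inspector play Day with probability p. Expected payoff against Land: 5p + (-4)(1−p) = 9p − 4; against Sea: (-3)p + 4(1−p) = −7p + 4.
Setting these equal: 9p − 4 = −7p + 4 ⇒ 16p = 8 ⇒ p = 1/2, and the value is (9)·(1/2) − 4 = 1/2.
For the smuggler: with q = P(Land), equating Day's and Night's payoffs gives 8q − 3 = −8q + 4 ⇒ q = 7/16.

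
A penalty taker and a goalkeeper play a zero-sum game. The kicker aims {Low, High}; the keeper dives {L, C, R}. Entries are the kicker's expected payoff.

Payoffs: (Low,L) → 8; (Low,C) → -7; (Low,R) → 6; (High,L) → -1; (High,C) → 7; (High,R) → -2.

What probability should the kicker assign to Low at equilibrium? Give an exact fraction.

Row minima: Low → -7, High → -2; maximin = -2.
Column maxima: L → 8, C → 7, R → 6; minimax = 6.
-2 ≠ 6, so there is no saddle point; optimal play is mixed.
L is strictly dominated by R (it gives the kicker strictly more in every row), so the keeper never plays it.
On the remaining 2×2 (Low, High vs C, R):
Let the kicker play Low with probability p. Expected payoff against C: (-7)p + 7(1−p) = −14p + 7; against R: 6p + (-2)(1−p) = 8p − 2.
Setting these equal: −14p + 7 = 8p − 2 ⇒ −22p = -9 ⇒ p = 9/22, and the value is (-14)·(9/22) + 7 = 14/11.
For the keeper: with q = P(C), equating Low's and High's payoffs gives −13q + 6 = 9q − 2 ⇒ q = 4/11.

9/22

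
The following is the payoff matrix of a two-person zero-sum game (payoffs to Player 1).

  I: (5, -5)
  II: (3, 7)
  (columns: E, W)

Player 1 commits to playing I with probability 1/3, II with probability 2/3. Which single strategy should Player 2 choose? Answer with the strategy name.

W

If Player 2 plays E, Player 1's expected payoff is (1/3)·5 + (2/3)·3 = 11/3.
If Player 2 plays W, Player 1's expected payoff is (1/3)·(-5) + (2/3)·7 = 3.
Player 2 minimizes Player 1's payoff; the smallest is 3, so the best response is W.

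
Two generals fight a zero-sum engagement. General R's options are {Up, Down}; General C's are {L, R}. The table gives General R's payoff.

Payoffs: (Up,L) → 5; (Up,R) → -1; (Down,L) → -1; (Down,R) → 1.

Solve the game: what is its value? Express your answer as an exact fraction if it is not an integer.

Row minima: Up → -1, Down → -1; maximin = -1.
Column maxima: L → 5, R → 1; minimax = 1.
-1 ≠ 1, so there is no saddle point; optimal play is mixed.
Let General R play Up with probability p. Expected payoff against L: 5p + (-1)(1−p) = 6p − 1; against R: (-1)p + 1(1−p) = −2p + 1.
Setting these equal: 6p − 1 = −2p + 1 ⇒ 8p = 2 ⇒ p = 1/4, and the value is (6)·(1/4) − 1 = 1/2.
For General C: with q = P(L), equating Up's and Down's payoffs gives 6q − 1 = −2q + 1 ⇒ q = 1/4.

1/2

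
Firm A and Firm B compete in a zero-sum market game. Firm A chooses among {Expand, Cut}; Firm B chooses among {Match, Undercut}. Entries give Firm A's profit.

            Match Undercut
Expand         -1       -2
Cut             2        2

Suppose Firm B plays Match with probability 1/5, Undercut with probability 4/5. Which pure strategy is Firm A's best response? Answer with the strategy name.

Expected payoff of Expand: (1/5)·(-1) + (4/5)·(-2) = -9/5.
Expected payoff of Cut: (1/5)·2 + (4/5)·2 = 2.
The largest is 2, so Firm A's best response is Cut.

Cut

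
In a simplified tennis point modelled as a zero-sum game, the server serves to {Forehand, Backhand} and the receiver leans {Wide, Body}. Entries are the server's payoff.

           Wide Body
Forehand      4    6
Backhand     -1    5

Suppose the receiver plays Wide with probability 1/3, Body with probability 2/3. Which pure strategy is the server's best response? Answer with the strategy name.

Expected payoff of Forehand: (1/3)·4 + (2/3)·6 = 16/3.
Expected payoff of Backhand: (1/3)·(-1) + (2/3)·5 = 3.
The largest is 16/3, so the server's best response is Forehand.

Forehand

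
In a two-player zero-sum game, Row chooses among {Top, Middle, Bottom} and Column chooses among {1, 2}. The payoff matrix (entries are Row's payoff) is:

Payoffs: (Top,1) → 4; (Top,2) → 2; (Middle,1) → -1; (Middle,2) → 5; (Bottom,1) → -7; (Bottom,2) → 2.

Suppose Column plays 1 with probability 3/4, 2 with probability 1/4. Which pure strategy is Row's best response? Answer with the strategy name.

Expected payoff of Top: (3/4)·4 + (1/4)·2 = 7/2.
Expected payoff of Middle: (3/4)·(-1) + (1/4)·5 = 1/2.
Expected payoff of Bottom: (3/4)·(-7) + (1/4)·2 = -19/4.
The largest is 7/2, so Row's best response is Top.

Top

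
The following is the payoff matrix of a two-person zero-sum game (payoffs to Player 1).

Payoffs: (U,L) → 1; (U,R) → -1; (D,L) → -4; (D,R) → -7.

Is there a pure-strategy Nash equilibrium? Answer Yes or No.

Yes

Row minima: U → -1, D → -7; maximin = -1.
Column maxima: L → 1, R → -1; minimax = -1.
maximin = minimax = -1, so a saddle point exists.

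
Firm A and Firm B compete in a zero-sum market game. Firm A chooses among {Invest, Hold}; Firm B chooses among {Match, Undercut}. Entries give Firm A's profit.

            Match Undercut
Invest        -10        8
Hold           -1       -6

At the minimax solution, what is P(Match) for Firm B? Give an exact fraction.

14/23

Row minima: Invest → -10, Hold → -6; maximin = -6.
Column maxima: Match → -1, Undercut → 8; minimax = -1.
-6 ≠ -1, so there is no saddle point; optimal play is mixed.
Let Firm A play Invest with probability p. Expected payoff against Match: (-10)p + (-1)(1−p) = −9p − 1; against Undercut: 8p + (-6)(1−p) = 14p − 6.
Setting these equal: −9p − 1 = 14p − 6 ⇒ −23p = -5 ⇒ p = 5/23, and the value is (-9)·(5/23) − 1 = -68/23.
For Firm B: with q = P(Match), equating Invest's and Hold's payoffs gives −18q + 8 = 5q − 6 ⇒ q = 14/23.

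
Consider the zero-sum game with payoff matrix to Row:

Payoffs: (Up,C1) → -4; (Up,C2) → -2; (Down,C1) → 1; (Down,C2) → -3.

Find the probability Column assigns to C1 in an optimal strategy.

1/6

Row minima: Up → -4, Down → -3; maximin = -3.
Column maxima: C1 → 1, C2 → -2; minimax = -2.
-3 ≠ -2, so there is no saddle point; optimal play is mixed.
Let Row play Up with probability p. Expected payoff against C1: (-4)p + 1(1−p) = −5p + 1; against C2: (-2)p + (-3)(1−p) = p − 3.
Setting these equal: −5p + 1 = p − 3 ⇒ −6p = -4 ⇒ p = 2/3, and the value is (-5)·(2/3) + 1 = -7/3.
For Column: with q = P(C1), equating Up's and Down's payoffs gives −2q − 2 = 4q − 3 ⇒ q = 1/6.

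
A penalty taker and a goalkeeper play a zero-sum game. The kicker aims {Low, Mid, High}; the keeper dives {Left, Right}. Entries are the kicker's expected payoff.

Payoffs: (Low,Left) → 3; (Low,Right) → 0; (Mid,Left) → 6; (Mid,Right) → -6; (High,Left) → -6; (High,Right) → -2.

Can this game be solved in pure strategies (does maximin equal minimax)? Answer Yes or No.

Yes

Row minima: Low → 0, Mid → -6, High → -6; maximin = 0.
Column maxima: Left → 6, Right → 0; minimax = 0.
maximin = minimax = 0, so a saddle point exists.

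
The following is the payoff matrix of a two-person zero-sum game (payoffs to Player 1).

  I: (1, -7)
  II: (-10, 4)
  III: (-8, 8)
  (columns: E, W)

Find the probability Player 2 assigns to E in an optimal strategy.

5/8

Row minima: I → -7, II → -10, III → -8; maximin = -7.
Column maxima: E → 1, W → 8; minimax = 1.
-7 ≠ 1, so there is no saddle point; optimal play is mixed.
II is strictly dominated by III, so Player 1 never plays it.
On the remaining 2×2 (I, III vs E, W):
Let Player 1 play I with probability p. Expected payoff against E: 1p + (-8)(1−p) = 9p − 8; against W: (-7)p + 8(1−p) = −15p + 8.
Setting these equal: 9p − 8 = −15p + 8 ⇒ 24p = 16 ⇒ p = 2/3, and the value is (9)·(2/3) − 8 = -2.
For Player 2: with q = P(E), equating I's and III's payoffs gives 8q − 7 = −16q + 8 ⇒ q = 5/8.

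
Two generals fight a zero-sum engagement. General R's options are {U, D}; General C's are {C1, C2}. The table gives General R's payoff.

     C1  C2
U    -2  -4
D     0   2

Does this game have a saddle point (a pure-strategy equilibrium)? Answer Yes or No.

Row minima: U → -4, D → 0; maximin = 0.
Column maxima: C1 → 0, C2 → 2; minimax = 0.
maximin = minimax = 0, so a saddle point exists.

Yes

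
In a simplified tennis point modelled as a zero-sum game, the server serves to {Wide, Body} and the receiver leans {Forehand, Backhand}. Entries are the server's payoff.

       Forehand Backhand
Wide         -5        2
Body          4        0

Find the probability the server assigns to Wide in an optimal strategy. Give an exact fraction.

Row minima: Wide → -5, Body → 0; maximin = 0.
Column maxima: Forehand → 4, Backhand → 2; minimax = 2.
0 ≠ 2, so there is no saddle point; optimal play is mixed.
Let the server play Wide with probability p. Expected payoff against Forehand: (-5)p + 4(1−p) = −9p + 4; against Backhand: 2p + 0(1−p) = 2p.
Setting these equal: −9p + 4 = 2p ⇒ −11p = -4 ⇒ p = 4/11, and the value is (-9)·(4/11) + 4 = 8/11.
For the receiver: with q = P(Forehand), equating Wide's and Body's payoffs gives −7q + 2 = 4q ⇒ q = 2/11.

4/11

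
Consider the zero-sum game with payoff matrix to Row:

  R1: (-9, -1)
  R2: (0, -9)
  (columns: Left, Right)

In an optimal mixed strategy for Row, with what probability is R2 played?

Row minima: R1 → -9, R2 → -9; maximin = -9.
Column maxima: Left → 0, Right → -1; minimax = -1.
-9 ≠ -1, so there is no saddle point; optimal play is mixed.
Let Row play R1 with probability p. Expected payoff against Left: (-9)p + 0(1−p) = −9p; against Right: (-1)p + (-9)(1−p) = 8p − 9.
Setting these equal: −9p = 8p − 9 ⇒ −17p = -9 ⇒ p = 9/17, and the value is (-9)·(9/17) = -81/17.
For Column: with q = P(Left), equating R1's and R2's payoffs gives −8q − 1 = 9q − 9 ⇒ q = 8/17.

8/17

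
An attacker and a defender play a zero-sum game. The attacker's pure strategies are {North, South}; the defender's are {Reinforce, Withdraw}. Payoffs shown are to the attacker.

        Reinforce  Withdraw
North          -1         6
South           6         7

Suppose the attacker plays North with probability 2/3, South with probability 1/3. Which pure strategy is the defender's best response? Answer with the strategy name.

If the defender plays Reinforce, the attacker's expected payoff is (2/3)·(-1) + (1/3)·6 = 4/3.
If the defender plays Withdraw, the attacker's expected payoff is (2/3)·6 + (1/3)·7 = 19/3.
The defender minimizes the attacker's payoff; the smallest is 4/3, so the best response is Reinforce.

Reinforce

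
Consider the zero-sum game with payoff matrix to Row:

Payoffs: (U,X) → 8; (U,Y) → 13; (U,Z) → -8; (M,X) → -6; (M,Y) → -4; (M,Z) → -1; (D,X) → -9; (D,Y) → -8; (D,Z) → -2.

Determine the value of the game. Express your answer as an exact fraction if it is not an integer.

-8/3

Row minima: U → -8, M → -6, D → -9; maximin = -6.
Column maxima: X → 8, Y → 13, Z → -1; minimax = -1.
-6 ≠ -1, so there is no saddle point; optimal play is mixed.
D is strictly dominated by M, so Row never plays it.
Y is strictly dominated by X (it gives Row strictly more in every row), so Column never plays it.
On the remaining 2×2 (U, M vs X, Z):
Let Row play U with probability p. Expected payoff against X: 8p + (-6)(1−p) = 14p − 6; against Z: (-8)p + (-1)(1−p) = −7p − 1.
Setting these equal: 14p − 6 = −7p − 1 ⇒ 21p = 5 ⇒ p = 5/21, and the value is (14)·(5/21) − 6 = -8/3.
For Column: with q = P(X), equating U's and M's payoffs gives 16q − 8 = −5q − 1 ⇒ q = 1/3.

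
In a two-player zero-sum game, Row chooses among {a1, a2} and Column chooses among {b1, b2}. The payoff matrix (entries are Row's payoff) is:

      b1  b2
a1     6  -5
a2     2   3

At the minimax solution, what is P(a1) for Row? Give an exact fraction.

Row minima: a1 → -5, a2 → 2; maximin = 2.
Column maxima: b1 → 6, b2 → 3; minimax = 3.
2 ≠ 3, so there is no saddle point; optimal play is mixed.
Let Row play a1 with probability p. Expected payoff against b1: 6p + 2(1−p) = 4p + 2; against b2: (-5)p + 3(1−p) = −8p + 3.
Setting these equal: 4p + 2 = −8p + 3 ⇒ 12p = 1 ⇒ p = 1/12, and the value is (4)·(1/12) + 2 = 7/3.
For Column: with q = P(b1), equating a1's and a2's payoffs gives 11q − 5 = −q + 3 ⇒ q = 2/3.

1/12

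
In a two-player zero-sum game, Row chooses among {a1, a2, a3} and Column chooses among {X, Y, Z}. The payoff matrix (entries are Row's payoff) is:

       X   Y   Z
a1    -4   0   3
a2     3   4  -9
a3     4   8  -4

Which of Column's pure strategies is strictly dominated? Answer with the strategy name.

X holds Row's payoff strictly below Y in every row: -4 < 0, 3 < 4, 4 < 8.
So Y is strictly dominated for Column.

Y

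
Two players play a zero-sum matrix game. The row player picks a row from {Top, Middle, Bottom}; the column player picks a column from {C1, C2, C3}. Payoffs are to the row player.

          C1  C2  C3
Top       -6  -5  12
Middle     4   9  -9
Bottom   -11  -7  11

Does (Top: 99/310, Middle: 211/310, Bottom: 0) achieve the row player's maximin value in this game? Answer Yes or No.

Against C1 this mix gives (99/310)·(-6) + (211/310)·4 = 25/31.
Against C2 this mix gives (99/310)·(-5) + (211/310)·9 = 702/155.
Against C3 this mix gives (99/310)·12 + (211/310)·(-9) = -711/310.
The column player will play C3, holding the row player to -711/310. Shifting weight toward the row that does better against C3 would raise this floor (the equalizing mix achieves -6/31 against both C3 and C1), so the proposed strategy is not optimal.

No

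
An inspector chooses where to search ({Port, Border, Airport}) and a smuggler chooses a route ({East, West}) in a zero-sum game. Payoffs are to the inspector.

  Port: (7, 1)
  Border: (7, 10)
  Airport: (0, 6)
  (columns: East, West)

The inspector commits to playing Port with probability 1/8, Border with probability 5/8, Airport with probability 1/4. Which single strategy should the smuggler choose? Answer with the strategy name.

If the smuggler plays East, the inspector's expected payoff is (1/8)·7 + (5/8)·7 + (1/4)·0 = 21/4.
If the smuggler plays West, the inspector's expected payoff is (1/8)·1 + (5/8)·10 + (1/4)·6 = 63/8.
The smuggler minimizes the inspector's payoff; the smallest is 21/4, so the best response is East.

East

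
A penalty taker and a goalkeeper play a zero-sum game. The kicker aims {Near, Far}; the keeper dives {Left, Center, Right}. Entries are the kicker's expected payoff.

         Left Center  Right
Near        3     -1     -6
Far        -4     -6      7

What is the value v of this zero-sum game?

Row minima: Near → -6, Far → -6; maximin = -6.
Column maxima: Left → 3, Center → -1, Right → 7; minimax = -1.
-6 ≠ -1, so there is no saddle point; optimal play is mixed.
Left is strictly dominated by Center (it gives the kicker strictly more in every row), so the keeper never plays it.
On the remaining 2×2 (Near, Far vs Center, Right):
Let the kicker play Near with probability p. Expected payoff against Center: (-1)p + (-6)(1−p) = 5p − 6; against Right: (-6)p + 7(1−p) = −13p + 7.
Setting these equal: 5p − 6 = −13p + 7 ⇒ 18p = 13 ⇒ p = 13/18, and the value is (5)·(13/18) − 6 = -43/18.
For the keeper: with q = P(Center), equating Near's and Far's payoffs gives 5q − 6 = −13q + 7 ⇒ q = 13/18.

-43/18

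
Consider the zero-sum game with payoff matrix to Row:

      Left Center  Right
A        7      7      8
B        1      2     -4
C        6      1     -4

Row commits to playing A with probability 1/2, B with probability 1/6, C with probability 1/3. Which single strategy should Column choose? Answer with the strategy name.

Right

If Column plays Left, Row's expected payoff is (1/2)·7 + (1/6)·1 + (1/3)·6 = 17/3.
If Column plays Center, Row's expected payoff is (1/2)·7 + (1/6)·2 + (1/3)·1 = 25/6.
If Column plays Right, Row's expected payoff is (1/2)·8 + (1/6)·(-4) + (1/3)·(-4) = 2.
Column minimizes Row's payoff; the smallest is 2, so the best response is Right.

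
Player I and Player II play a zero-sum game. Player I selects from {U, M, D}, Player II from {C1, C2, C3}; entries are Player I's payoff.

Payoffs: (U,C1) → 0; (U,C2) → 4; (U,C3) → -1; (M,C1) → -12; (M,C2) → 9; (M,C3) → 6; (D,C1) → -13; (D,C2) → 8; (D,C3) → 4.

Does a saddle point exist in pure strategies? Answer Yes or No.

No

Row minima: U → -1, M → -12, D → -13; maximin = -1.
Column maxima: C1 → 0, C2 → 9, C3 → 6; minimax = 0.
-1 ≠ 0, so no pure-strategy equilibrium exists.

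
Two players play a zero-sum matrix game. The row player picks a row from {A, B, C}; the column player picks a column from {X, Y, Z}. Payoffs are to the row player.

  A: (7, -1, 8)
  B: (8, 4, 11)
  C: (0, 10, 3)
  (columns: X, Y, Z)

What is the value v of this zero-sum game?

40/7

Row minima: A → -1, B → 4, C → 0; maximin = 4.
Column maxima: X → 8, Y → 10, Z → 11; minimax = 8.
4 ≠ 8, so there is no saddle point; optimal play is mixed.
A is strictly dominated by B, so the row player never plays it.
Z is strictly dominated by X (it gives the row player strictly more in every row), so the column player never plays it.
On the remaining 2×2 (B, C vs X, Y):
Let the row player play B with probability p. Expected payoff against X: 8p + 0(1−p) = 8p; against Y: 4p + 10(1−p) = −6p + 10.
Setting these equal: 8p = −6p + 10 ⇒ 14p = 10 ⇒ p = 5/7, and the value is (8)·(5/7) = 40/7.
For the column player: with q = P(X), equating B's and C's payoffs gives 4q + 4 = −10q + 10 ⇒ q = 3/7.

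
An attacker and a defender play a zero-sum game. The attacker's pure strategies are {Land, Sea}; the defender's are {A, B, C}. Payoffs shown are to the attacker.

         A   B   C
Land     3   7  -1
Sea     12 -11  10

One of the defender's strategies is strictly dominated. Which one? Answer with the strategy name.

A

C holds the attacker's payoff strictly below A in every row: -1 < 3, 10 < 12.
So A is strictly dominated for the defender.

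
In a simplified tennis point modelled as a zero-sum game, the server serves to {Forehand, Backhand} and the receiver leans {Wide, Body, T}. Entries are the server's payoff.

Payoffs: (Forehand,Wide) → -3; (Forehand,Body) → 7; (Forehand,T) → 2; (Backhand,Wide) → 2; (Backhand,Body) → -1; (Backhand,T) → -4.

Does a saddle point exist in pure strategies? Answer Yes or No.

No

Row minima: Forehand → -3, Backhand → -4; maximin = -3.
Column maxima: Wide → 2, Body → 7, T → 2; minimax = 2.
-3 ≠ 2, so no pure-strategy equilibrium exists.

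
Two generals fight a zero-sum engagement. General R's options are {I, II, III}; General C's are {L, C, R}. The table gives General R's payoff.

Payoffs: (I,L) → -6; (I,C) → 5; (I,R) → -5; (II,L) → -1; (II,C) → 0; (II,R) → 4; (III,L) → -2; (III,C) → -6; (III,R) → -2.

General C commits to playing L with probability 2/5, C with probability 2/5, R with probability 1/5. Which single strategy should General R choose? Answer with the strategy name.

II

Expected payoff of I: (2/5)·(-6) + (2/5)·5 + (1/5)·(-5) = -7/5.
Expected payoff of II: (2/5)·(-1) + (2/5)·0 + (1/5)·4 = 2/5.
Expected payoff of III: (2/5)·(-2) + (2/5)·(-6) + (1/5)·(-2) = -18/5.
The largest is 2/5, so General R's best response is II.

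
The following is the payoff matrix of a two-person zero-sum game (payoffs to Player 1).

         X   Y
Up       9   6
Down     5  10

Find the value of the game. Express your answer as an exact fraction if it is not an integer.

15/2

Row minima: Up → 6, Down → 5; maximin = 6.
Column maxima: X → 9, Y → 10; minimax = 9.
6 ≠ 9, so there is no saddle point; optimal play is mixed.
Let Player 1 play Up with probability p. Expected payoff against X: 9p + 5(1−p) = 4p + 5; against Y: 6p + 10(1−p) = −4p + 10.
Setting these equal: 4p + 5 = −4p + 10 ⇒ 8p = 5 ⇒ p = 5/8, and the value is (4)·(5/8) + 5 = 15/2.
For Player 2: with q = P(X), equating Up's and Down's payoffs gives 3q + 6 = −5q + 10 ⇒ q = 1/2.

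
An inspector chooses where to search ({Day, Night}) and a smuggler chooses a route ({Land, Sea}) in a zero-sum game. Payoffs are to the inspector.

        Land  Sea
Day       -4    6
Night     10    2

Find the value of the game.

34/9

Row minima: Day → -4, Night → 2; maximin = 2.
Column maxima: Land → 10, Sea → 6; minimax = 6.
2 ≠ 6, so there is no saddle point; optimal play is mixed.
Let the inspector play Day with probability p. Expected payoff against Land: (-4)p + 10(1−p) = −14p + 10; against Sea: 6p + 2(1−p) = 4p + 2.
Setting these equal: −14p + 10 = 4p + 2 ⇒ −18p = -8 ⇒ p = 4/9, and the value is (-14)·(4/9) + 10 = 34/9.
For the smuggler: with q = P(Land), equating Day's and Night's payoffs gives −10q + 6 = 8q + 2 ⇒ q = 2/9.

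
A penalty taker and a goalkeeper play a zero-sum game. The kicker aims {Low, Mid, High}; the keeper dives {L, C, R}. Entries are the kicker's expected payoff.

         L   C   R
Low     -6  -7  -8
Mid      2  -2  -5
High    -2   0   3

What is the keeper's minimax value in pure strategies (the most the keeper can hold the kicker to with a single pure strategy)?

Column maxima: L → 2, C → 0, R → 3.
The smallest of these is 0.

0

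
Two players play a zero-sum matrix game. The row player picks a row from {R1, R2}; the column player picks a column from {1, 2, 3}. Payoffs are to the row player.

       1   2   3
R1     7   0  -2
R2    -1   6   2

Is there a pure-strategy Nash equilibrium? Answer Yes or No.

No

Row minima: R1 → -2, R2 → -1; maximin = -1.
Column maxima: 1 → 7, 2 → 6, 3 → 2; minimax = 2.
-1 ≠ 2, so no pure-strategy equilibrium exists.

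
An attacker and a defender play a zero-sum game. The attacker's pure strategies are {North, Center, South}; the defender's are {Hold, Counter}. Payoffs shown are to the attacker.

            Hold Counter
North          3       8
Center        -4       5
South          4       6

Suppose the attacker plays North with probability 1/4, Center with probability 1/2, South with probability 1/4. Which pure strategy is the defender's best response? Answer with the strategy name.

Hold

If the defender plays Hold, the attacker's expected payoff is (1/4)·3 + (1/2)·(-4) + (1/4)·4 = -1/4.
If the defender plays Counter, the attacker's expected payoff is (1/4)·8 + (1/2)·5 + (1/4)·6 = 6.
The defender minimizes the attacker's payoff; the smallest is -1/4, so the best response is Hold.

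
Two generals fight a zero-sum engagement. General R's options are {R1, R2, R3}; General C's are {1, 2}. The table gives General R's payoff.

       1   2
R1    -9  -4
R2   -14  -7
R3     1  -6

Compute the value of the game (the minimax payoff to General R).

Row minima: R1 → -9, R2 → -14, R3 → -6; maximin = -6.
Column maxima: 1 → 1, 2 → -4; minimax = -4.
-6 ≠ -4, so there is no saddle point; optimal play is mixed.
R2 is strictly dominated by R1, so General R never plays it.
On the remaining 2×2 (R1, R3 vs 1, 2):
Let General R play R1 with probability p. Expected payoff against 1: (-9)p + 1(1−p) = −10p + 1; against 2: (-4)p + (-6)(1−p) = 2p − 6.
Setting these equal: −10p + 1 = 2p − 6 ⇒ −12p = -7 ⇒ p = 7/12, and the value is (-10)·(7/12) + 1 = -29/6.
For General C: with q = P(1), equating R1's and R3's payoffs gives −5q − 4 = 7q − 6 ⇒ q = 1/6.

-29/6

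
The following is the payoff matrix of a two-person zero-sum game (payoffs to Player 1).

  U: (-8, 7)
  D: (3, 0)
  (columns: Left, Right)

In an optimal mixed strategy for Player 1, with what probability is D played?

Row minima: U → -8, D → 0; maximin = 0.
Column maxima: Left → 3, Right → 7; minimax = 3.
0 ≠ 3, so there is no saddle point; optimal play is mixed.
Let Player 1 play U with probability p. Expected payoff against Left: (-8)p + 3(1−p) = −11p + 3; against Right: 7p + 0(1−p) = 7p.
Setting these equal: −11p + 3 = 7p ⇒ −18p = -3 ⇒ p = 1/6, and the value is (-11)·(1/6) + 3 = 7/6.
For Player 2: with q = P(Left), equating U's and D's payoffs gives −15q + 7 = 3q ⇒ q = 7/18.

5/6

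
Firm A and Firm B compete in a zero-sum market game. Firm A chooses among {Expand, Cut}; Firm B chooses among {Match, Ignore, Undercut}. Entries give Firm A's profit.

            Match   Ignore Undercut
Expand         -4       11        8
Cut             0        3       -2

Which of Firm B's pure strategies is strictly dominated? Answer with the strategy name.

Match holds Firm A's payoff strictly below Ignore in every row: -4 < 11, 0 < 3.
So Ignore is strictly dominated for Firm B.

Ignore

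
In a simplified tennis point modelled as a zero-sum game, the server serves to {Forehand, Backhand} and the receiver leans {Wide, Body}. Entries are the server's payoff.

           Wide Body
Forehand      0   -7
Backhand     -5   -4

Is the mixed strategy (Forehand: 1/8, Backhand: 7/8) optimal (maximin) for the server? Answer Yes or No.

Yes

Against Wide this mix gives (1/8)·0 + (7/8)·(-5) = -35/8.
Against Body this mix gives (1/8)·(-7) + (7/8)·(-4) = -35/8.
All of the receiver's active replies (Wide, Body) yield -35/8, and no column does worse for the server. The mix makes the receiver indifferent and guarantees -35/8, so it is optimal.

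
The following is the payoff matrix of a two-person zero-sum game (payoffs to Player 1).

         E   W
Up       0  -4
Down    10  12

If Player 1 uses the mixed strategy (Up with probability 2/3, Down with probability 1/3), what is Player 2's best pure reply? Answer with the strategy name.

If Player 2 plays E, Player 1's expected payoff is (2/3)·0 + (1/3)·10 = 10/3.
If Player 2 plays W, Player 1's expected payoff is (2/3)·(-4) + (1/3)·12 = 4/3.
Player 2 minimizes Player 1's payoff; the smallest is 4/3, so the best response is W.

W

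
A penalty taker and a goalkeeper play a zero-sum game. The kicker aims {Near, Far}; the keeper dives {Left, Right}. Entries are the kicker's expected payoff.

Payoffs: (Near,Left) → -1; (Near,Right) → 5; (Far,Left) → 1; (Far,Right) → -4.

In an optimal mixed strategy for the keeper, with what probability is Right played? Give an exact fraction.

Row minima: Near → -1, Far → -4; maximin = -1.
Column maxima: Left → 1, Right → 5; minimax = 1.
-1 ≠ 1, so there is no saddle point; optimal play is mixed.
Let the kicker play Near with probability p. Expected payoff against Left: (-1)p + 1(1−p) = −2p + 1; against Right: 5p + (-4)(1−p) = 9p − 4.
Setting these equal: −2p + 1 = 9p − 4 ⇒ −11p = -5 ⇒ p = 5/11, and the value is (-2)·(5/11) + 1 = 1/11.
For the keeper: with q = P(Left), equating Near's and Far's payoffs gives −6q + 5 = 5q − 4 ⇒ q = 9/11.

2/11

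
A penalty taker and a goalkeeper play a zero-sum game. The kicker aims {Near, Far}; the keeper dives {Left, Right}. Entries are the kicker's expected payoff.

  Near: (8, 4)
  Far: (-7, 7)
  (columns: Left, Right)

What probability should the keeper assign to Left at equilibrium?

Row minima: Near → 4, Far → -7; maximin = 4.
Column maxima: Left → 8, Right → 7; minimax = 7.
4 ≠ 7, so there is no saddle point; optimal play is mixed.
Let the kicker play Near with probability p. Expected payoff against Left: 8p + (-7)(1−p) = 15p − 7; against Right: 4p + 7(1−p) = −3p + 7.
Setting these equal: 15p − 7 = −3p + 7 ⇒ 18p = 14 ⇒ p = 7/9, and the value is (15)·(7/9) − 7 = 14/3.
For the keeper: with q = P(Left), equating Near's and Far's payoffs gives 4q + 4 = −14q + 7 ⇒ q = 1/6.

1/6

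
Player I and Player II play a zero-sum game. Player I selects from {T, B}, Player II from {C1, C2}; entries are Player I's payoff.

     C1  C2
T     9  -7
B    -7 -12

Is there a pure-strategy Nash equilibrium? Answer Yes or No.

Yes

Row minima: T → -7, B → -12; maximin = -7.
Column maxima: C1 → 9, C2 → -7; minimax = -7.
maximin = minimax = -7, so a saddle point exists.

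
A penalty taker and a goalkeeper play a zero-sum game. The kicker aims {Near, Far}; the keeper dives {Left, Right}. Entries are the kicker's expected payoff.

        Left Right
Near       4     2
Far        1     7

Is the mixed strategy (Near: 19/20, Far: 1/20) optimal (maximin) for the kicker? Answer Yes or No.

No

Against Left this mix gives (19/20)·4 + (1/20)·1 = 77/20.
Against Right this mix gives (19/20)·2 + (1/20)·7 = 9/4.
The keeper will play Right, holding the kicker to 9/4. Shifting weight toward the row that does better against Right would raise this floor (the equalizing mix achieves 13/4 against both Right and Left), so the proposed strategy is not optimal.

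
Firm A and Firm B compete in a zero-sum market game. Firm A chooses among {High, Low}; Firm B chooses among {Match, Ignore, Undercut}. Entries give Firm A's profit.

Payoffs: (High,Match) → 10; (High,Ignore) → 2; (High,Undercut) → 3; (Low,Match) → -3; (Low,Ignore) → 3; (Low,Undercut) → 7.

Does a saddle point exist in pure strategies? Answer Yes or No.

Row minima: High → 2, Low → -3; maximin = 2.
Column maxima: Match → 10, Ignore → 3, Undercut → 7; minimax = 3.
2 ≠ 3, so no pure-strategy equilibrium exists.

No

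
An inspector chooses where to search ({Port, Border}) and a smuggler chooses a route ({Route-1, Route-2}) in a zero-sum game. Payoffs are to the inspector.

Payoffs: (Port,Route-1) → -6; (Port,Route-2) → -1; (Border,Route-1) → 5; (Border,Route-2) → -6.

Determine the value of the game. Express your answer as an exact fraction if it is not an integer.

-41/16

Row minima: Port → -6, Border → -6; maximin = -6.
Column maxima: Route-1 → 5, Route-2 → -1; minimax = -1.
-6 ≠ -1, so there is no saddle point; optimal play is mixed.
Let the inspector play Port with probability p. Expected payoff against Route-1: (-6)p + 5(1−p) = −11p + 5; against Route-2: (-1)p + (-6)(1−p) = 5p − 6.
Setting these equal: −11p + 5 = 5p − 6 ⇒ −16p = -11 ⇒ p = 11/16, and the value is (-11)·(11/16) + 5 = -41/16.
For the smuggler: with q = P(Route-1), equating Port's and Border's payoffs gives −5q − 1 = 11q − 6 ⇒ q = 5/16.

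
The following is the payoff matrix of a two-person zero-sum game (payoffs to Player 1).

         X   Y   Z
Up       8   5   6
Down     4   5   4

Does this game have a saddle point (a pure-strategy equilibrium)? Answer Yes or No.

Row minima: Up → 5, Down → 4; maximin = 5.
Column maxima: X → 8, Y → 5, Z → 6; minimax = 5.
maximin = minimax = 5, so a saddle point exists.

Yes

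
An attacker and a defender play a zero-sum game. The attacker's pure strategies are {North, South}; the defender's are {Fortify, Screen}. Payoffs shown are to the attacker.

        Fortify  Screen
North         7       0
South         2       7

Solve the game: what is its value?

Row minima: North → 0, South → 2; maximin = 2.
Column maxima: Fortify → 7, Screen → 7; minimax = 7.
2 ≠ 7, so there is no saddle point; optimal play is mixed.
Let the attacker play North with probability p. Expected payoff against Fortify: 7p + 2(1−p) = 5p + 2; against Screen: 0p + 7(1−p) = −7p + 7.
Setting these equal: 5p + 2 = −7p + 7 ⇒ 12p = 5 ⇒ p = 5/12, and the value is (5)·(5/12) + 2 = 49/12.
For the defender: with q = P(Fortify), equating North's and South's payoffs gives 7q = −5q + 7 ⇒ q = 7/12.

49/12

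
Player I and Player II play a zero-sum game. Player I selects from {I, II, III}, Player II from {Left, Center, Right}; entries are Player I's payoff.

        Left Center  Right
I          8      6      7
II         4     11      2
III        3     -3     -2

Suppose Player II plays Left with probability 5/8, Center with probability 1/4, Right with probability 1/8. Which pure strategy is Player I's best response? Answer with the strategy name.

I

Expected payoff of I: (5/8)·8 + (1/4)·6 + (1/8)·7 = 59/8.
Expected payoff of II: (5/8)·4 + (1/4)·11 + (1/8)·2 = 11/2.
Expected payoff of III: (5/8)·3 + (1/4)·(-3) + (1/8)·(-2) = 7/8.
The largest is 59/8, so Player I's best response is I.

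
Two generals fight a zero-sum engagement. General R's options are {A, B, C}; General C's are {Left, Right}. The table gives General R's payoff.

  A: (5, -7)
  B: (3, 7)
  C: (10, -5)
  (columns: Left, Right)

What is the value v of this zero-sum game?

85/19

Row minima: A → -7, B → 3, C → -5; maximin = 3.
Column maxima: Left → 10, Right → 7; minimax = 7.
3 ≠ 7, so there is no saddle point; optimal play is mixed.
A is strictly dominated by C, so General R never plays it.
On the remaining 2×2 (B, C vs Left, Right):
Let General R play B with probability p. Expected payoff against Left: 3p + 10(1−p) = −7p + 10; against Right: 7p + (-5)(1−p) = 12p − 5.
Setting these equal: −7p + 10 = 12p − 5 ⇒ −19p = -15 ⇒ p = 15/19, and the value is (-7)·(15/19) + 10 = 85/19.
For General C: with q = P(Left), equating B's and C's payoffs gives −4q + 7 = 15q − 5 ⇒ q = 12/19.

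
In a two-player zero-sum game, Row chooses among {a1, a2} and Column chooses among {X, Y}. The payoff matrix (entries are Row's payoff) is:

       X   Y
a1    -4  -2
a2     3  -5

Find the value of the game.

Row minima: a1 → -4, a2 → -5; maximin = -4.
Column maxima: X → 3, Y → -2; minimax = -2.
-4 ≠ -2, so there is no saddle point; optimal play is mixed.
Let Row play a1 with probability p. Expected payoff against X: (-4)p + 3(1−p) = −7p + 3; against Y: (-2)p + (-5)(1−p) = 3p − 5.
Setting these equal: −7p + 3 = 3p − 5 ⇒ −10p = -8 ⇒ p = 4/5, and the value is (-7)·(4/5) + 3 = -13/5.
For Column: with q = P(X), equating a1's and a2's payoffs gives −2q − 2 = 8q − 5 ⇒ q = 3/10.

-13/5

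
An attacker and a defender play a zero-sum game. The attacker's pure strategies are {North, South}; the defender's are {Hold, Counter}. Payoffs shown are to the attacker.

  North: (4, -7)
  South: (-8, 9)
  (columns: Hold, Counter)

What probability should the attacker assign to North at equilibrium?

17/28

Row minima: North → -7, South → -8; maximin = -7.
Column maxima: Hold → 4, Counter → 9; minimax = 4.
-7 ≠ 4, so there is no saddle point; optimal play is mixed.
Let the attacker play North with probability p. Expected payoff against Hold: 4p + (-8)(1−p) = 12p − 8; against Counter: (-7)p + 9(1−p) = −16p + 9.
Setting these equal: 12p − 8 = −16p + 9 ⇒ 28p = 17 ⇒ p = 17/28, and the value is (12)·(17/28) − 8 = -5/7.
For the defender: with q = P(Hold), equating North's and South's payoffs gives 11q − 7 = −17q + 9 ⇒ q = 4/7.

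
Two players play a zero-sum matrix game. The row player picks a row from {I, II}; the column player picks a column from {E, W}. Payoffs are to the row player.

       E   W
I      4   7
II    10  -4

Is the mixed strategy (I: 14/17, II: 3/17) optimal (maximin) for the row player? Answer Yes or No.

Against E this mix gives (14/17)·4 + (3/17)·10 = 86/17.
Against W this mix gives (14/17)·7 + (3/17)·(-4) = 86/17.
All of the column player's active replies (E, W) yield 86/17, and no column does worse for the row player. The mix makes the column player indifferent and guarantees 86/17, so it is optimal.

Yes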